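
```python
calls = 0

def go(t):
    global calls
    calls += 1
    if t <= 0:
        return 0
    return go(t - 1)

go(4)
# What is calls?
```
Call trace:
go(t=4)
  go(t=3)
    go(t=2)
      go(t=1)
        go(t=0)
        -> return 0
      -> return 0
    -> return 0
  -> return 0
-> return 0

calls is incremented once per call. go is entered once for each t = 4, 3, 2, 1, 0 (the t <= 0 call returns without recursing), i.e. 4 + 1 calls.
calls = 5

Final answer: 5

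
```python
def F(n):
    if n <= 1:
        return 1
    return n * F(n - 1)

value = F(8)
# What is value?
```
Call trace:
F(n=8)
  F(n=7)
    F(n=6)
      F(n=5)
        F(n=4)
          F(n=3)
            F(n=2)
              F(n=1)
              -> return 1
            -> return 2
          -> return 6
        -> return 24
      -> return 120
    -> return 720
  -> return 5040
-> return 40320

Final answer: 40320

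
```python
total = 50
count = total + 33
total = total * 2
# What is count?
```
Trace:
  total=50
  total=50, count=83
  total=100, count=83

Final answer: 83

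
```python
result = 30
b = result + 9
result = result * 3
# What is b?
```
Trace:
  result=30
  result=30, b=39
  result=90, b=39

Final answer: 39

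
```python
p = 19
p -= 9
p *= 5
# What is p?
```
Trace:
  p=19
  p=10
  p=50

Final answer: 50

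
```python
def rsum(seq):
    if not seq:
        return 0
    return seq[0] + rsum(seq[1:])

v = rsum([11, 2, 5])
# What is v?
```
Call trace:
rsum(seq=[11, 2, 5])
  rsum(seq=[2, 5])
    rsum(seq=[5])
      rsum(seq=[])
      -> return 0
    -> return 5
  -> return 7
-> return 18

Final answer: 18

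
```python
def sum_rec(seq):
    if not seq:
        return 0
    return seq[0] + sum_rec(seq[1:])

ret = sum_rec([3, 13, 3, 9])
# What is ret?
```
Call trace:
sum_rec(seq=[3, 13, 3, 9])
  sum_rec(seq=[13, 3, 9])
    sum_rec(seq=[3, 9])
      sum_rec(seq=[9])
        sum_rec(seq=[])
        -> return 0
      -> return 9
    -> return 12
  -> return 25
-> return 28

Final answer: 28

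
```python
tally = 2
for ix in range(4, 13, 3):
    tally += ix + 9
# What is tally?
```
Trace:
  tally=2
  tally=15, ix=4
  tally=31, ix=7
  tally=50, ix=10

Final answer: 50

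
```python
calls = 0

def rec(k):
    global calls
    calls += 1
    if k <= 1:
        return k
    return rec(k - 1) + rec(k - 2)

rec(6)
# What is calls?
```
Call trace (a repeated sub-call is expanded the first time; later identical calls just restate its return value):
rec(k=6)
  rec(k=5)
    rec(k=4)
      rec(k=3)
        rec(k=2)
          rec(k=1)
          -> return 1
          rec(k=0)
          -> return 0
        -> return 1
        rec(k=1)
        -> return 1
      -> return 2
      rec(k=2) -> return 1  (same call as traced above)
    -> return 3
    rec(k=3) -> return 2  (same call as traced above)
  -> return 5
  rec(k=4) -> return 3  (same call as traced above)
-> return 8

calls is incremented once per call, so count the calls in each subtree. Let C(k) = number of calls made by rec(k).
C(0) = C(1) = 1 (base case, no recursion); C(k) = 1 + C(k - 1) + C(k - 2) otherwise.
C(2) = 1 + C(1) + C(0) = 1 + 1 + 1 = 3
C(3) = 1 + C(2) + C(1) = 1 + 3 + 1 = 5
C(4) = 1 + C(3) + C(2) = 1 + 5 + 3 = 9
C(5) = 1 + C(4) + C(3) = 1 + 9 + 5 = 15
C(6) = 1 + C(5) + C(4) = 1 + 15 + 9 = 25
calls = C(6) = 25

Final answer: 25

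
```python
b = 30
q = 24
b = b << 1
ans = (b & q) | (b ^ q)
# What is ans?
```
Trace:
  b=30
  b=30, q=24
  b=60, q=24
  b=60, q=24, ans=60

Final answer: 60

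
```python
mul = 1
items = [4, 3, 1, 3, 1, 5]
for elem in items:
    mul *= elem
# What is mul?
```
Trace:
  mul=1
  mul=4, elem=4
  mul=12, elem=3
  mul=12, elem=1
  mul=36, elem=3
  mul=36, elem=1
  mul=180, elem=5

Final answer: 180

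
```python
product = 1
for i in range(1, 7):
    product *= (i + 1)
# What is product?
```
Trace:
  product=1
  product=2, i=1
  product=6, i=2
  product=24, i=3
  product=120, i=4
  product=720, i=5
  product=5040, i=6

Final answer: 5040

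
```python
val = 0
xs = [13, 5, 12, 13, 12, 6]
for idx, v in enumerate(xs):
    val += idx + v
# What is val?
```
Trace:
  val=0
  val=13, idx=0, v=13
  val=19, idx=1, v=5
  val=33, idx=2, v=12
  val=49, idx=3, v=13
  val=65, idx=4, v=12
  val=76, idx=5, v=6

Final answer: 76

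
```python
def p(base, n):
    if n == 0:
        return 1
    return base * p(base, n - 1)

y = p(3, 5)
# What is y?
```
Call trace:
p(base=3, n=5)
  p(base=3, n=4)
    p(base=3, n=3)
      p(base=3, n=2)
        p(base=3, n=1)
          p(base=3, n=0)
          -> return 1
        -> return 3
      -> return 9
    -> return 27
  -> return 81
-> return 243

Final answer: 243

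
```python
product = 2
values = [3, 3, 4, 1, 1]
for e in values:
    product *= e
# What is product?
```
Trace:
  product=2
  product=6, e=3
  product=18, e=3
  product=72, e=4
  product=72, e=1
  product=72, e=1

Final answer: 72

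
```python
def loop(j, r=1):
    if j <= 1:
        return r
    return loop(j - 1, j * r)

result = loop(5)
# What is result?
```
Call trace:
loop(j=5, r=1)
  loop(j=4, r=5)
    loop(j=3, r=20)
      loop(j=2, r=60)
        loop(j=1, r=120)
        -> return 120
      -> return 120
    -> return 120
  -> return 120
-> return 120

Final answer: 120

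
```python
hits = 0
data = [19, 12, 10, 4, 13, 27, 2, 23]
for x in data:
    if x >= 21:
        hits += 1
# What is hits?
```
Trace:
  hits=0
  hits=0, x=19
  hits=0, x=12
  hits=0, x=10
  hits=0, x=4
  hits=0, x=13
  hits=1, x=27
  hits=1, x=2
  hits=2, x=23

Final answer: 2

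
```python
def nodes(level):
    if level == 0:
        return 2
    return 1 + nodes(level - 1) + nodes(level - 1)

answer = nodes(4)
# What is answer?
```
Call trace (a repeated sub-call is expanded the first time; later identical calls just restate its return value):
nodes(level=4)
  nodes(level=3)
    nodes(level=2)
      nodes(level=1)
        nodes(level=0)
        -> return 2
        nodes(level=0)
        -> return 2
      -> return 5
      nodes(level=1) -> return 5  (same call as traced above)
    -> return 11
    nodes(level=2) -> return 11  (same call as traced above)
  -> return 23
  nodes(level=3) -> return 23  (same call as traced above)
-> return 47

Final answer: 47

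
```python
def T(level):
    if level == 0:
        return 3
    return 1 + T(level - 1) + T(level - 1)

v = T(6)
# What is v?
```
Call trace (a repeated sub-call is expanded the first time; later identical calls just restate its return value):
T(level=6)
  T(level=5)
    T(level=4)
      T(level=3)
        T(level=2)
          T(level=1)
            T(level=0)
            -> return 3
            T(level=0)
            -> return 3
          -> return 7
          T(level=1) -> return 7  (same call as traced above)
        -> return 15
        T(level=2) -> return 15  (same call as traced above)
      -> return 31
      T(level=3) -> return 31  (same call as traced above)
    -> return 63
    T(level=4) -> return 63  (same call as traced above)
  -> return 127
  T(level=5) -> return 127  (same call as traced above)
-> return 255

Final answer: 255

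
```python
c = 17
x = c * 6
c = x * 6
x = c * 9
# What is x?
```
Trace:
  c=17
  c=17, x=102
  c=612, x=102
  c=612, x=5508

Final answer: 5508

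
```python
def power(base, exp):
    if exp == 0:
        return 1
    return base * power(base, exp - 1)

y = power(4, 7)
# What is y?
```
Call trace:
power(base=4, exp=7)
  power(base=4, exp=6)
    power(base=4, exp=5)
      power(base=4, exp=4)
        power(base=4, exp=3)
          power(base=4, exp=2)
            power(base=4, exp=1)
              power(base=4, exp=0)
              -> return 1
            -> return 4
          -> return 16
        -> return 64
      -> return 256
    -> return 1024
  -> return 4096
-> return 16384

Final answer: 16384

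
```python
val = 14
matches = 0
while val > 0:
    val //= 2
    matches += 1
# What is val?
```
Trace:
  val=14
  val=14, matches=0
  val=7, matches=1
  val=3, matches=2
  val=1, matches=3
  val=0, matches=4

Final answer: 0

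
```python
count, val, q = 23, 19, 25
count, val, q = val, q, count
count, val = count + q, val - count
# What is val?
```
Trace:
  count=23, val=19, q=25
  count=19, val=25, q=23
  count=42, val=6, q=23

Final answer: 6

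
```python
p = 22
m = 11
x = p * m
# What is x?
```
Trace:
  p=22
  p=22, m=11
  p=22, m=11, x=242

Final answer: 242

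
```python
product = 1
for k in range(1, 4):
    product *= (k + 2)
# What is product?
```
Trace:
  product=1
  product=3, k=1
  product=12, k=2
  product=60, k=3

Final answer: 60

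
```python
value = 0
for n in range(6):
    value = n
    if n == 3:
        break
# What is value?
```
Trace:
  value=0
  value=0, n=0
  value=1, n=1
  value=2, n=2
  value=3, n=3

Final answer: 3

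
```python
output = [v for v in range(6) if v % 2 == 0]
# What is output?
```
Trace:
  v=0
  v=1
  v=2
  v=3
  v=4
  v=5
  output=[0, 2, 4]

Final answer: [0, 2, 4]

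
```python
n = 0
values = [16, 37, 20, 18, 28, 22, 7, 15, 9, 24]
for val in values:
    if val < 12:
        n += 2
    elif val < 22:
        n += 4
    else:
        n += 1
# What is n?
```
Trace:
  n=0
  n=4, val=16
  n=5, val=37
  n=9, val=20
  n=13, val=18
  n=14, val=28
  n=15, val=22
  n=17, val=7
  n=21, val=15
  n=23, val=9
  n=24, val=24

Final answer: 24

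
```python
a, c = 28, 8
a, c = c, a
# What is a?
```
Trace:
  a=28, c=8
  a=8, c=28

Final answer: 8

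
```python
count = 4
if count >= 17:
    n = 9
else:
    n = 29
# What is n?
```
Trace:
  count=4
  count=4, n=29

Final answer: 29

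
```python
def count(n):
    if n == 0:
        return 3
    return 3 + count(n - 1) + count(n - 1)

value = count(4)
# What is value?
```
Call trace (a repeated sub-call is expanded the first time; later identical calls just restate its return value):
count(n=4)
  count(n=3)
    count(n=2)
      count(n=1)
        count(n=0)
        -> return 3
        count(n=0)
        -> return 3
      -> return 9
      count(n=1) -> return 9  (same call as traced above)
    -> return 21
    count(n=2) -> return 21  (same call as traced above)
  -> return 45
  count(n=3) -> return 45  (same call as traced above)
-> return 93

Final answer: 93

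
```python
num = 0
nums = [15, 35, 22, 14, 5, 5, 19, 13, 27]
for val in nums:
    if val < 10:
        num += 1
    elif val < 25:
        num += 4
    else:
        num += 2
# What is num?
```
Trace:
  num=0
  num=4, val=15
  num=6, val=35
  num=10, val=22
  num=14, val=14
  num=15, val=5
  num=16, val=5
  num=20, val=19
  num=24, val=13
  num=26, val=27

Final answer: 26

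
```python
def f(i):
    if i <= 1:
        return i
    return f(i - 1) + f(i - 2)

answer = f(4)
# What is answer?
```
Call trace (a repeated sub-call is expanded the first time; later identical calls just restate its return value):
f(i=4)
  f(i=3)
    f(i=2)
      f(i=1)
      -> return 1
      f(i=0)
      -> return 0
    -> return 1
    f(i=1)
    -> return 1
  -> return 2
  f(i=2) -> return 1  (same call as traced above)
-> return 3

Final answer: 3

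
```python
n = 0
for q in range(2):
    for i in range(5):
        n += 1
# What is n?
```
Trace:
  n=0
  n=1, q=0, i=0
  n=2, q=0, i=1
  n=3, q=0, i=2
  n=4, q=0, i=3
  n=5, q=0, i=4
  n=6, q=1, i=0
  n=7, q=1, i=1
  n=8, q=1, i=2
  n=9, q=1, i=3
  n=10, q=1, i=4

Final answer: 10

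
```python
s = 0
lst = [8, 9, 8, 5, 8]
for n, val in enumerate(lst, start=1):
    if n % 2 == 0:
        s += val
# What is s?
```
Trace:
  s=0
  s=0, n=1, val=8
  s=9, n=2, val=9
  s=9, n=3, val=8
  s=14, n=4, val=5
  s=14, n=5, val=8

Final answer: 14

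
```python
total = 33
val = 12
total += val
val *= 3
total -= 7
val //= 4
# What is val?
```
Trace:
  total=33
  total=33, val=12
  total=45, val=12
  total=45, val=36
  total=38, val=36
  total=38, val=9

Final answer: 9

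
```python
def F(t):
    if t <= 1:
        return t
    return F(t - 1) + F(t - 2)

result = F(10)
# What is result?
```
Call trace (a repeated sub-call is expanded the first time; later identical calls just restate its return value):
F(t=10)
  F(t=9)
    F(t=8)
      F(t=7)
        F(t=6)
          F(t=5)
            F(t=4)
              F(t=3)
                F(t=2)
                  F(t=1)
                  -> return 1
                  F(t=0)
                  -> return 0
                -> return 1
                F(t=1)
                -> return 1
              -> return 2
              F(t=2) -> return 1  (same call as traced above)
            -> return 3
            F(t=3) -> return 2  (same call as traced above)
          -> return 5
          F(t=4) -> return 3  (same call as traced above)
        -> return 8
        F(t=5) -> return 5  (same call as traced above)
      -> return 13
      F(t=6) -> return 8  (same call as traced above)
    -> return 21
    F(t=7) -> return 13  (same call as traced above)
  -> return 34
  F(t=8) -> return 21  (same call as traced above)
-> return 55

Final answer: 55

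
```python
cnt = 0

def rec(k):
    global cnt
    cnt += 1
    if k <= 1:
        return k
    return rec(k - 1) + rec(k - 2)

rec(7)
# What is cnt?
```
Call trace (a repeated sub-call is expanded the first time; later identical calls just restate its return value):
rec(k=7)
  rec(k=6)
    rec(k=5)
      rec(k=4)
        rec(k=3)
          rec(k=2)
            rec(k=1)
            -> return 1
            rec(k=0)
            -> return 0
          -> return 1
          rec(k=1)
          -> return 1
        -> return 2
        rec(k=2) -> return 1  (same call as traced above)
      -> return 3
      rec(k=3) -> return 2  (same call as traced above)
    -> return 5
    rec(k=4) -> return 3  (same call as traced above)
  -> return 8
  rec(k=5) -> return 5  (same call as traced above)
-> return 13

cnt is incremented once per call, so count the calls in each subtree. Let C(k) = number of calls made by rec(k).
C(0) = C(1) = 1 (base case, no recursion); C(k) = 1 + C(k - 1) + C(k - 2) otherwise.
C(2) = 1 + C(1) + C(0) = 1 + 1 + 1 = 3
C(3) = 1 + C(2) + C(1) = 1 + 3 + 1 = 5
C(4) = 1 + C(3) + C(2) = 1 + 5 + 3 = 9
C(5) = 1 + C(4) + C(3) = 1 + 9 + 5 = 15
C(6) = 1 + C(5) + C(4) = 1 + 15 + 9 = 25
C(7) = 1 + C(6) + C(5) = 1 + 25 + 15 = 41
cnt = C(7) = 41

Final answer: 41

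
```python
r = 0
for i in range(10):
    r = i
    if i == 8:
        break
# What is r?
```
Trace:
  r=0
  r=0, i=0
  r=1, i=1
  r=2, i=2
  r=3, i=3
  r=4, i=4
  r=5, i=5
  r=6, i=6
  r=7, i=7
  r=8, i=8

Final answer: 8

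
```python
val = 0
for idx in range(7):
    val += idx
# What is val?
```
Trace:
  val=0
  val=0, idx=0
  val=1, idx=1
  val=3, idx=2
  val=6, idx=3
  val=10, idx=4
  val=15, idx=5
  val=21, idx=6

Final answer: 21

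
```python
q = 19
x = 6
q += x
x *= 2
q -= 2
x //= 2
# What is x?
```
Trace:
  q=19
  q=19, x=6
  q=25, x=6
  q=25, x=12
  q=23, x=12
  q=23, x=6

Final answer: 6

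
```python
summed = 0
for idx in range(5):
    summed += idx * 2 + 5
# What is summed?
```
Trace:
  summed=0
  summed=5, idx=0
  summed=12, idx=1
  summed=21, idx=2
  summed=32, idx=3
  summed=45, idx=4

Final answer: 45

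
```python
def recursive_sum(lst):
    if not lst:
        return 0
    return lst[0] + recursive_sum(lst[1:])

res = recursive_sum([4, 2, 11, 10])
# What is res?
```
Call trace:
recursive_sum(lst=[4, 2, 11, 10])
  recursive_sum(lst=[2, 11, 10])
    recursive_sum(lst=[11, 10])
      recursive_sum(lst=[10])
        recursive_sum(lst=[])
        -> return 0
      -> return 10
    -> return 21
  -> return 23
-> return 27

Final answer: 27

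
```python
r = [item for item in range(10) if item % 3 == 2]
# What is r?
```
Trace:
  item=0
  item=1
  item=2
  item=3
  item=4
  item=5
  item=6
  item=7
  item=8
  item=9
  r=[2, 5, 8]

Final answer: [2, 5, 8]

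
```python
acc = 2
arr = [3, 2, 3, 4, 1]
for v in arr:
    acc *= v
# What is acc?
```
Trace:
  acc=2
  acc=6, v=3
  acc=12, v=2
  acc=36, v=3
  acc=144, v=4
  acc=144, v=1

Final answer: 144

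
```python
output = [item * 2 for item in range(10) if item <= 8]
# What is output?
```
Trace:
  item=0
  item=1
  item=2
  item=3
  item=4
  item=5
  item=6
  item=7
  item=8
  item=9
  output=[0, 2, 4, 6, 8, 10, 12, 14, 16]

Final answer: [0, 2, 4, 6, 8, 10, 12, 14, 16]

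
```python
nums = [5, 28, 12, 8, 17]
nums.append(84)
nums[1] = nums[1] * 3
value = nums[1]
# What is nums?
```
Trace:
  nums=[5, 28, 12, 8, 17]
  nums=[5, 28, 12, 8, 17, 84]
  nums=[5, 84, 12, 8, 17, 84]
  nums=[5, 84, 12, 8, 17, 84], value=84

Final answer: [5, 84, 12, 8, 17, 84]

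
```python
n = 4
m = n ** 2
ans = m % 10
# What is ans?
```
Trace:
  n=4
  n=4, m=16
  n=4, m=16, ans=6

Final answer: 6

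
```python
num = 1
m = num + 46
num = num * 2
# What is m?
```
Trace:
  num=1
  num=1, m=47
  num=2, m=47

Final answer: 47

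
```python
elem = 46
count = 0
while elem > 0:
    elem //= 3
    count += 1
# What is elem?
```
Trace:
  elem=46
  elem=46, count=0
  elem=15, count=1
  elem=5, count=2
  elem=1, count=3
  elem=0, count=4

Final answer: 0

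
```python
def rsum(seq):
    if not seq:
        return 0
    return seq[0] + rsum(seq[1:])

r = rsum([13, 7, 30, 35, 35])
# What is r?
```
Call trace:
rsum(seq=[13, 7, 30, 35, 35])
  rsum(seq=[7, 30, 35, 35])
    rsum(seq=[30, 35, 35])
      rsum(seq=[35, 35])
        rsum(seq=[35])
          rsum(seq=[])
          -> return 0
        -> return 35
      -> return 70
    -> return 100
  -> return 107
-> return 120

Final answer: 120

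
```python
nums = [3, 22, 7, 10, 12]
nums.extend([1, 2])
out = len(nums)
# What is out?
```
Trace:
  nums=[3, 22, 7, 10, 12]
  nums=[3, 22, 7, 10, 12, 1, 2]
  nums=[3, 22, 7, 10, 12, 1, 2], out=7

Final answer: 7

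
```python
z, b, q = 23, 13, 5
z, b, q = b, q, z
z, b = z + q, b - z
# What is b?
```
Trace:
  z=23, b=13, q=5
  z=13, b=5, q=23
  z=36, b=-8, q=23

Final answer: -8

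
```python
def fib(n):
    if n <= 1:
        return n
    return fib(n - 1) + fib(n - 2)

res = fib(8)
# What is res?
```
Call trace (a repeated sub-call is expanded the first time; later identical calls just restate its return value):
fib(n=8)
  fib(n=7)
    fib(n=6)
      fib(n=5)
        fib(n=4)
          fib(n=3)
            fib(n=2)
              fib(n=1)
              -> return 1
              fib(n=0)
              -> return 0
            -> return 1
            fib(n=1)
            -> return 1
          -> return 2
          fib(n=2) -> return 1  (same call as traced above)
        -> return 3
        fib(n=3) -> return 2  (same call as traced above)
      -> return 5
      fib(n=4) -> return 3  (same call as traced above)
    -> return 8
    fib(n=5) -> return 5  (same call as traced above)
  -> return 13
  fib(n=6) -> return 8  (same call as traced above)
-> return 21

Final answer: 21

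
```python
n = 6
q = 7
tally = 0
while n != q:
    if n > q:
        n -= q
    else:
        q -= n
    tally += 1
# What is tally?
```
Trace:
  n=6
  n=6, q=7
  n=6, q=7, tally=0
  n=6, q=1, tally=1
  n=5, q=1, tally=2
  n=4, q=1, tally=3
  n=3, q=1, tally=4
  n=2, q=1, tally=5
  n=1, q=1, tally=6

Final answer: 6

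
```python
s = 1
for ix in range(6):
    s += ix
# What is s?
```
Trace:
  s=1
  s=1, ix=0
  s=2, ix=1
  s=4, ix=2
  s=7, ix=3
  s=11, ix=4
  s=16, ix=5

Final answer: 16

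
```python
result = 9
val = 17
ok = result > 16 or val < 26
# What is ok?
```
Trace:
  result=9
  result=9, val=17
  result=9, val=17, ok=True

Final answer: True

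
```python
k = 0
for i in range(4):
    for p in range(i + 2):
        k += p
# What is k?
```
Trace:
  k=0
  k=0, i=0, p=0
  k=1, i=0, p=1
  k=1, i=1, p=0
  k=2, i=1, p=1
  k=4, i=1, p=2
  k=4, i=2, p=0
  k=5, i=2, p=1
  k=7, i=2, p=2
  k=10, i=2, p=3
  k=10, i=3, p=0
  k=11, i=3, p=1
  k=13, i=3, p=2
  k=16, i=3, p=3
  k=20, i=3, p=4

Final answer: 20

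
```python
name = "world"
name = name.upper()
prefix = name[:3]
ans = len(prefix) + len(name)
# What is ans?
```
Trace:
  name='world'
  name='WORLD'
  name='WORLD', prefix='WOR'
  name='WORLD', prefix='WOR', ans=8

Final answer: 8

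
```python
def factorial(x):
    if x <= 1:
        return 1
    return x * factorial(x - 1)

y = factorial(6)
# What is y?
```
Call trace:
factorial(x=6)
  factorial(x=5)
    factorial(x=4)
      factorial(x=3)
        factorial(x=2)
          factorial(x=1)
          -> return 1
        -> return 2
      -> return 6
    -> return 24
  -> return 120
-> return 720

Final answer: 720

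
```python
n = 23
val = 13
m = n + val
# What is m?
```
Trace:
  n=23
  n=23, val=13
  n=23, val=13, m=36

Final answer: 36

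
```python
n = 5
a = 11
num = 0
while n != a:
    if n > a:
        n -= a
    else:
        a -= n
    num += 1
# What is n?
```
Trace:
  n=5
  n=5, a=11
  n=5, a=11, num=0
  n=5, a=6, num=1
  n=5, a=1, num=2
  n=4, a=1, num=3
  n=3, a=1, num=4
  n=2, a=1, num=5
  n=1, a=1, num=6

Final answer: 1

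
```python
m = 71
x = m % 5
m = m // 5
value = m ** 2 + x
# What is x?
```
Trace:
  m=71
  m=71, x=1
  m=14, x=1
  m=14, x=1, value=197

Final answer: 1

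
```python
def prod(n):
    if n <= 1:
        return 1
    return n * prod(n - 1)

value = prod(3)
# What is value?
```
Call trace:
prod(n=3)
  prod(n=2)
    prod(n=1)
    -> return 1
  -> return 2
-> return 6

Final answer: 6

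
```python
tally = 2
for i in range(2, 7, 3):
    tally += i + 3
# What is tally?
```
Trace:
  tally=2
  tally=7, i=2
  tally=15, i=5

Final answer: 15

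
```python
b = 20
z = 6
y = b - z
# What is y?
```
Trace:
  b=20
  b=20, z=6
  b=20, z=6, y=14

Final answer: 14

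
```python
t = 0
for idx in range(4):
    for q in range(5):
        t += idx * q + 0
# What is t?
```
Trace:
  t=0
  t=0, idx=0, q=0
  t=0, idx=0, q=1
  t=0, idx=0, q=2
  t=0, idx=0, q=3
  t=0, idx=0, q=4
  t=0, idx=1, q=0
  t=1, idx=1, q=1
  t=3, idx=1, q=2
  t=6, idx=1, q=3
  t=10, idx=1, q=4
  t=10, idx=2, q=0
  t=12, idx=2, q=1
  t=16, idx=2, q=2
  t=22, idx=2, q=3
  t=30, idx=2, q=4
  t=30, idx=3, q=0
  t=33, idx=3, q=1
  t=39, idx=3, q=2
  t=48, idx=3, q=3
  t=60, idx=3, q=4

Final answer: 60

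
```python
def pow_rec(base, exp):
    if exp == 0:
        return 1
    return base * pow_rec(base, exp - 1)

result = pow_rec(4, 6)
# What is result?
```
Call trace:
pow_rec(base=4, exp=6)
  pow_rec(base=4, exp=5)
    pow_rec(base=4, exp=4)
      pow_rec(base=4, exp=3)
        pow_rec(base=4, exp=2)
          pow_rec(base=4, exp=1)
            pow_rec(base=4, exp=0)
            -> return 1
          -> return 4
        -> return 16
      -> return 64
    -> return 256
  -> return 1024
-> return 4096

Final answer: 4096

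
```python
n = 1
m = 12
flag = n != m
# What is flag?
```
Trace:
  n=1
  n=1, m=12
  n=1, m=12, flag=True

Final answer: True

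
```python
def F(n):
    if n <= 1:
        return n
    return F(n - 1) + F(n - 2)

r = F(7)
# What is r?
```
Call trace (a repeated sub-call is expanded the first time; later identical calls just restate its return value):
F(n=7)
  F(n=6)
    F(n=5)
      F(n=4)
        F(n=3)
          F(n=2)
            F(n=1)
            -> return 1
            F(n=0)
            -> return 0
          -> return 1
          F(n=1)
          -> return 1
        -> return 2
        F(n=2) -> return 1  (same call as traced above)
      -> return 3
      F(n=3) -> return 2  (same call as traced above)
    -> return 5
    F(n=4) -> return 3  (same call as traced above)
  -> return 8
  F(n=5) -> return 5  (same call as traced above)
-> return 13

Final answer: 13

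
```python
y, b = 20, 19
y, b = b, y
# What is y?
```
Trace:
  y=20, b=19
  y=19, b=20

Final answer: 19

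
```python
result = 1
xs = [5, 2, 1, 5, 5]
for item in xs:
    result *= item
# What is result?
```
Trace:
  result=1
  result=5, item=5
  result=10, item=2
  result=10, item=1
  result=50, item=5
  result=250, item=5

Final answer: 250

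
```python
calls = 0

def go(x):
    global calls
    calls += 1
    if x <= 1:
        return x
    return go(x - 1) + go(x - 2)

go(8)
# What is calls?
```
Call trace (a repeated sub-call is expanded the first time; later identical calls just restate its return value):
go(x=8)
  go(x=7)
    go(x=6)
      go(x=5)
        go(x=4)
          go(x=3)
            go(x=2)
              go(x=1)
              -> return 1
              go(x=0)
              -> return 0
            -> return 1
            go(x=1)
            -> return 1
          -> return 2
          go(x=2) -> return 1  (same call as traced above)
        -> return 3
        go(x=3) -> return 2  (same call as traced above)
      -> return 5
      go(x=4) -> return 3  (same call as traced above)
    -> return 8
    go(x=5) -> return 5  (same call as traced above)
  -> return 13
  go(x=6) -> return 8  (same call as traced above)
-> return 21

calls is incremented once per call, so count the calls in each subtree. Let C(x) = number of calls made by go(x).
C(0) = C(1) = 1 (base case, no recursion); C(x) = 1 + C(x - 1) + C(x - 2) otherwise.
C(2) = 1 + C(1) + C(0) = 1 + 1 + 1 = 3
C(3) = 1 + C(2) + C(1) = 1 + 3 + 1 = 5
C(4) = 1 + C(3) + C(2) = 1 + 5 + 3 = 9
C(5) = 1 + C(4) + C(3) = 1 + 9 + 5 = 15
C(6) = 1 + C(5) + C(4) = 1 + 15 + 9 = 25
C(7) = 1 + C(6) + C(5) = 1 + 25 + 15 = 41
C(8) = 1 + C(7) + C(6) = 1 + 41 + 25 = 67
calls = C(8) = 67

Final answer: 67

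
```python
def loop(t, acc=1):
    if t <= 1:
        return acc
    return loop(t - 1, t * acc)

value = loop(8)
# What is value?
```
Call trace:
loop(t=8, acc=1)
  loop(t=7, acc=8)
    loop(t=6, acc=56)
      loop(t=5, acc=336)
        loop(t=4, acc=1680)
          loop(t=3, acc=6720)
            loop(t=2, acc=20160)
              loop(t=1, acc=40320)
              -> return 40320
            -> return 40320
          -> return 40320
        -> return 40320
      -> return 40320
    -> return 40320
  -> return 40320
-> return 40320

Final answer: 40320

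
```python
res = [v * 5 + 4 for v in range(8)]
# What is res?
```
Trace:
  v=0
  v=1
  v=2
  v=3
  v=4
  v=5
  v=6
  v=7
  res=[4, 9, 14, 19, 24, 29, 34, 39]

Final answer: [4, 9, 14, 19, 24, 29, 34, 39]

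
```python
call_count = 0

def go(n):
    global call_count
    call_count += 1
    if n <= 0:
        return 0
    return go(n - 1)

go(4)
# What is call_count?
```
Call trace:
go(n=4)
  go(n=3)
    go(n=2)
      go(n=1)
        go(n=0)
        -> return 0
      -> return 0
    -> return 0
  -> return 0
-> return 0

call_count is incremented once per call. go is entered once for each n = 4, 3, 2, 1, 0 (the n <= 0 call returns without recursing), i.e. 4 + 1 calls.
call_count = 5

Final answer: 5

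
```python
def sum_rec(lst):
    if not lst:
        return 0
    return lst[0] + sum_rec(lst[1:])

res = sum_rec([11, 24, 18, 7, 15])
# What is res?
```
Call trace:
sum_rec(lst=[11, 24, 18, 7, 15])
  sum_rec(lst=[24, 18, 7, 15])
    sum_rec(lst=[18, 7, 15])
      sum_rec(lst=[7, 15])
        sum_rec(lst=[15])
          sum_rec(lst=[])
          -> return 0
        -> return 15
      -> return 22
    -> return 40
  -> return 64
-> return 75

Final answer: 75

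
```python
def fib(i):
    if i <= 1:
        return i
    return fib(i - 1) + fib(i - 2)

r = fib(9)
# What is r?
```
Call trace (a repeated sub-call is expanded the first time; later identical calls just restate its return value):
fib(i=9)
  fib(i=8)
    fib(i=7)
      fib(i=6)
        fib(i=5)
          fib(i=4)
            fib(i=3)
              fib(i=2)
                fib(i=1)
                -> return 1
                fib(i=0)
                -> return 0
              -> return 1
              fib(i=1)
              -> return 1
            -> return 2
            fib(i=2) -> return 1  (same call as traced above)
          -> return 3
          fib(i=3) -> return 2  (same call as traced above)
        -> return 5
        fib(i=4) -> return 3  (same call as traced above)
      -> return 8
      fib(i=5) -> return 5  (same call as traced above)
    -> return 13
    fib(i=6) -> return 8  (same call as traced above)
  -> return 21
  fib(i=7) -> return 13  (same call as traced above)
-> return 34

Final answer: 34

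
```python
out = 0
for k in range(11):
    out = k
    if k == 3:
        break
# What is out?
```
Trace:
  out=0
  out=0, k=0
  out=1, k=1
  out=2, k=2
  out=3, k=3

Final answer: 3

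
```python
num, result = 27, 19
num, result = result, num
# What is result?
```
Trace:
  num=27, result=19
  num=19, result=27

Final answer: 27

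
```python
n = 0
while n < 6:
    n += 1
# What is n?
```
Trace:
  n=0
  n=1
  n=2
  n=3
  n=4
  n=5
  n=6

Final answer: 6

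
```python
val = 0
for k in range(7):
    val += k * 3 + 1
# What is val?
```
Trace:
  val=0
  val=1, k=0
  val=5, k=1
  val=12, k=2
  val=22, k=3
  val=35, k=4
  val=51, k=5
  val=70, k=6

Final answer: 70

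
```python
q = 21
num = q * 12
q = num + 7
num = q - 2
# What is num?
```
Trace:
  q=21
  q=21, num=252
  q=259, num=252
  q=259, num=257

Final answer: 257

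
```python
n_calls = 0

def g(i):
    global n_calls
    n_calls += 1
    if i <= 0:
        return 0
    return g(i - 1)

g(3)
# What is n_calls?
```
Call trace:
g(i=3)
  g(i=2)
    g(i=1)
      g(i=0)
      -> return 0
    -> return 0
  -> return 0
-> return 0

n_calls is incremented once per call. g is entered once for each i = 3, 2, 1, 0 (the i <= 0 call returns without recursing), i.e. 3 + 1 calls.
n_calls = 4

Final answer: 4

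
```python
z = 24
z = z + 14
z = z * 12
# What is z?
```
Trace:
  z=24
  z=38
  z=456

Final answer: 456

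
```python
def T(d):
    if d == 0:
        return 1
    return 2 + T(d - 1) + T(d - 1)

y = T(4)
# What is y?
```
Call trace (a repeated sub-call is expanded the first time; later identical calls just restate its return value):
T(d=4)
  T(d=3)
    T(d=2)
      T(d=1)
        T(d=0)
        -> return 1
        T(d=0)
        -> return 1
      -> return 4
      T(d=1) -> return 4  (same call as traced above)
    -> return 10
    T(d=2) -> return 10  (same call as traced above)
  -> return 22
  T(d=3) -> return 22  (same call as traced above)
-> return 46

Final answer: 46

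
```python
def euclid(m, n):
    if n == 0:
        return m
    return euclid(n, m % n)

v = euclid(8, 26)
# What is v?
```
Call trace:
euclid(m=8, n=26)
  euclid(m=26, n=8)
    euclid(m=8, n=2)
      euclid(m=2, n=0)
      -> return 2
    -> return 2
  -> return 2
-> return 2

Final answer: 2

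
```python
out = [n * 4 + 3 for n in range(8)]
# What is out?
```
Trace:
  n=0
  n=1
  n=2
  n=3
  n=4
  n=5
  n=6
  n=7
  out=[3, 7, 11, 15, 19, 23, 27, 31]

Final answer: [3, 7, 11, 15, 19, 23, 27, 31]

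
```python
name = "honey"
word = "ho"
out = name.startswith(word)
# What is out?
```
Trace:
  name='honey'
  name='honey', word='ho'
  name='honey', word='ho', out=True

Final answer: True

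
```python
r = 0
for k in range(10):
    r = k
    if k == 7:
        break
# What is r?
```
Trace:
  r=0
  r=0, k=0
  r=1, k=1
  r=2, k=2
  r=3, k=3
  r=4, k=4
  r=5, k=5
  r=6, k=6
  r=7, k=7

Final answer: 7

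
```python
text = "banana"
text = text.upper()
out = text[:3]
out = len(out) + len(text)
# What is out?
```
Trace:
  text='banana'
  text='BANANA'
  text='BANANA', out='BAN'
  text='BANANA', out=9

Final answer: 9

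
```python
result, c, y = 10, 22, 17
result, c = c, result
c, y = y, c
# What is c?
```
Trace:
  result=10, c=22, y=17
  result=22, c=10, y=17
  result=22, c=17, y=10

Final answer: 17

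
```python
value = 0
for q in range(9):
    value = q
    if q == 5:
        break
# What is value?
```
Trace:
  value=0
  value=0, q=0
  value=1, q=1
  value=2, q=2
  value=3, q=3
  value=4, q=4
  value=5, q=5

Final answer: 5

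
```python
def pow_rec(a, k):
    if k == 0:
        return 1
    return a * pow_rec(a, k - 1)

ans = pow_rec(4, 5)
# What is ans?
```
Call trace:
pow_rec(a=4, k=5)
  pow_rec(a=4, k=4)
    pow_rec(a=4, k=3)
      pow_rec(a=4, k=2)
        pow_rec(a=4, k=1)
          pow_rec(a=4, k=0)
          -> return 1
        -> return 4
      -> return 16
    -> return 64
  -> return 256
-> return 1024

Final answer: 1024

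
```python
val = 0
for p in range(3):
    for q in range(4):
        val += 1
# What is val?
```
Trace:
  val=0
  val=1, p=0, q=0
  val=2, p=0, q=1
  val=3, p=0, q=2
  val=4, p=0, q=3
  val=5, p=1, q=0
  val=6, p=1, q=1
  val=7, p=1, q=2
  val=8, p=1, q=3
  val=9, p=2, q=0
  val=10, p=2, q=1
  val=11, p=2, q=2
  val=12, p=2, q=3

Final answer: 12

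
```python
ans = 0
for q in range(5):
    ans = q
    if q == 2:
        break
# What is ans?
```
Trace:
  ans=0
  ans=0, q=0
  ans=1, q=1
  ans=2, q=2

Final answer: 2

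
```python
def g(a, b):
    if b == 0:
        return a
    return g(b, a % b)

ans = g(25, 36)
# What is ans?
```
Call trace:
g(a=25, b=36)
  g(a=36, b=25)
    g(a=25, b=11)
      g(a=11, b=3)
        g(a=3, b=2)
          g(a=2, b=1)
            g(a=1, b=0)
            -> return 1
          -> return 1
        -> return 1
      -> return 1
    -> return 1
  -> return 1
-> return 1

Final answer: 1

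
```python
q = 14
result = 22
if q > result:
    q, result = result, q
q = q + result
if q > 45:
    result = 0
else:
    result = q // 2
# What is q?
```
Trace:
  q=14
  q=14, result=22
  q=14, result=22
  q=36, result=22
  q=36, result=18

Final answer: 36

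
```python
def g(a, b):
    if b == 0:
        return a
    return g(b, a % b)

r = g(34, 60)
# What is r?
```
Call trace:
g(a=34, b=60)
  g(a=60, b=34)
    g(a=34, b=26)
      g(a=26, b=8)
        g(a=8, b=2)
          g(a=2, b=0)
          -> return 2
        -> return 2
      -> return 2
    -> return 2
  -> return 2
-> return 2

Final answer: 2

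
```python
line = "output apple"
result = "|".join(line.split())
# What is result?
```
Trace:
  line='output apple'
  line='output apple', result='output|apple'

Final answer: 'output|apple'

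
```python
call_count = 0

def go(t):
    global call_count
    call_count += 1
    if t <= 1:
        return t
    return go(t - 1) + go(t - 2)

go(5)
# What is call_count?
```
Call trace (a repeated sub-call is expanded the first time; later identical calls just restate its return value):
go(t=5)
  go(t=4)
    go(t=3)
      go(t=2)
        go(t=1)
        -> return 1
        go(t=0)
        -> return 0
      -> return 1
      go(t=1)
      -> return 1
    -> return 2
    go(t=2) -> return 1  (same call as traced above)
  -> return 3
  go(t=3) -> return 2  (same call as traced above)
-> return 5

call_count is incremented once per call, so count the calls in each subtree. Let C(t) = number of calls made by go(t).
C(0) = C(1) = 1 (base case, no recursion); C(t) = 1 + C(t - 1) + C(t - 2) otherwise.
C(2) = 1 + C(1) + C(0) = 1 + 1 + 1 = 3
C(3) = 1 + C(2) + C(1) = 1 + 3 + 1 = 5
C(4) = 1 + C(3) + C(2) = 1 + 5 + 3 = 9
C(5) = 1 + C(4) + C(3) = 1 + 9 + 5 = 15
call_count = C(5) = 15

Final answer: 15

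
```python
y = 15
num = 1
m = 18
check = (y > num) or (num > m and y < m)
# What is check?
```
Trace:
  y=15
  y=15, num=1
  y=15, num=1, m=18
  y=15, num=1, m=18, check=True

Final answer: True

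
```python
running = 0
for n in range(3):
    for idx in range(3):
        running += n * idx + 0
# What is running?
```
Trace:
  running=0
  running=0, n=0, idx=0
  running=0, n=0, idx=1
  running=0, n=0, idx=2
  running=0, n=1, idx=0
  running=1, n=1, idx=1
  running=3, n=1, idx=2
  running=3, n=2, idx=0
  running=5, n=2, idx=1
  running=9, n=2, idx=2

Final answer: 9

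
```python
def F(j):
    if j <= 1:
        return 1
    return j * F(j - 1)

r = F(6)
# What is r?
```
Call trace:
F(j=6)
  F(j=5)
    F(j=4)
      F(j=3)
        F(j=2)
          F(j=1)
          -> return 1
        -> return 2
      -> return 6
    -> return 24
  -> return 120
-> return 720

Final answer: 720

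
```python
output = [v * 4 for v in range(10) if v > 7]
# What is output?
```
Trace:
  v=0
  v=1
  v=2
  v=3
  v=4
  v=5
  v=6
  v=7
  v=8
  v=9
  output=[32, 36]

Final answer: [32, 36]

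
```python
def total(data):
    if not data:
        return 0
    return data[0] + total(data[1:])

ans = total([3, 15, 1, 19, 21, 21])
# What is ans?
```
Call trace:
total(data=[3, 15, 1, 19, 21, 21])
  total(data=[15, 1, 19, 21, 21])
    total(data=[1, 19, 21, 21])
      total(data=[19, 21, 21])
        total(data=[21, 21])
          total(data=[21])
            total(data=[])
            -> return 0
          -> return 21
        -> return 42
      -> return 61
    -> return 62
  -> return 77
-> return 80

Final answer: 80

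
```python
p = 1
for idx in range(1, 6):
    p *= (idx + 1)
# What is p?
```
Trace:
  p=1
  p=2, idx=1
  p=6, idx=2
  p=24, idx=3
  p=120, idx=4
  p=720, idx=5

Final answer: 720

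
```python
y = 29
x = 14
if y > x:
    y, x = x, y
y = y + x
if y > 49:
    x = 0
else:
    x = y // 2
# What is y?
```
Trace:
  y=29
  y=29, x=14
  y=14, x=29
  y=43, x=29
  y=43, x=21

Final answer: 43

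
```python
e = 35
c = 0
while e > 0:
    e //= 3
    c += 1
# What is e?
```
Trace:
  e=35
  e=35, c=0
  e=11, c=1
  e=3, c=2
  e=1, c=3
  e=0, c=4

Final answer: 0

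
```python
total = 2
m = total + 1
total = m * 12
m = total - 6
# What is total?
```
Trace:
  total=2
  total=2, m=3
  total=36, m=3
  total=36, m=30

Final answer: 36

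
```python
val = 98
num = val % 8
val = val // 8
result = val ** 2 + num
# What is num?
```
Trace:
  val=98
  val=98, num=2
  val=12, num=2
  val=12, num=2, result=146

Final answer: 2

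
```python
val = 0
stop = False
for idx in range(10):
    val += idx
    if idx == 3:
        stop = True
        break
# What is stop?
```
Trace:
  val=0
  val=0, stop=False
  val=0, stop=False, idx=0
  val=1, stop=False, idx=1
  val=3, stop=False, idx=2
  val=6, stop=True, idx=3

Final answer: True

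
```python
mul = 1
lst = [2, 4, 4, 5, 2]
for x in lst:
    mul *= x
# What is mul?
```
Trace:
  mul=1
  mul=2, x=2
  mul=8, x=4
  mul=32, x=4
  mul=160, x=5
  mul=320, x=2

Final answer: 320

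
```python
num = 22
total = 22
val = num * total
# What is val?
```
Trace:
  num=22
  num=22, total=22
  num=22, total=22, val=484

Final answer: 484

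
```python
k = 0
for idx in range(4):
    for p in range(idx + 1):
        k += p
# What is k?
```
Trace:
  k=0
  k=0, idx=0, p=0
  k=0, idx=1, p=0
  k=1, idx=1, p=1
  k=1, idx=2, p=0
  k=2, idx=2, p=1
  k=4, idx=2, p=2
  k=4, idx=3, p=0
  k=5, idx=3, p=1
  k=7, idx=3, p=2
  k=10, idx=3, p=3

Final answer: 10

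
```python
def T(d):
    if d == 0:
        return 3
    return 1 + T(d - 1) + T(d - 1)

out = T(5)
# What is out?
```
Call trace (a repeated sub-call is expanded the first time; later identical calls just restate its return value):
T(d=5)
  T(d=4)
    T(d=3)
      T(d=2)
        T(d=1)
          T(d=0)
          -> return 3
          T(d=0)
          -> return 3
        -> return 7
        T(d=1) -> return 7  (same call as traced above)
      -> return 15
      T(d=2) -> return 15  (same call as traced above)
    -> return 31
    T(d=3) -> return 31  (same call as traced above)
  -> return 63
  T(d=4) -> return 63  (same call as traced above)
-> return 127

Final answer: 127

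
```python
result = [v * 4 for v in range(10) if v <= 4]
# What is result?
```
Trace:
  v=0
  v=1
  v=2
  v=3
  v=4
  v=5
  v=6
  v=7
  v=8
  v=9
  result=[0, 4, 8, 12, 16]

Final answer: [0, 4, 8, 12, 16]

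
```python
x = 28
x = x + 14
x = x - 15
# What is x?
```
Trace:
  x=28
  x=42
  x=27

Final answer: 27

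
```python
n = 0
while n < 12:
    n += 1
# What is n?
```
Trace:
  n=0
  n=1
  n=2
  n=3
  n=4
  n=5
  n=6
  n=7
  n=8
  n=9
  n=10
  n=11
  n=12

Final answer: 12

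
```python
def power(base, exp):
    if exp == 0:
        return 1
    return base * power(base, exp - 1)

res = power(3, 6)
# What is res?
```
Call trace:
power(base=3, exp=6)
  power(base=3, exp=5)
    power(base=3, exp=4)
      power(base=3, exp=3)
        power(base=3, exp=2)
          power(base=3, exp=1)
            power(base=3, exp=0)
            -> return 1
          -> return 3
        -> return 9
      -> return 27
    -> return 81
  -> return 243
-> return 729

Final answer: 729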